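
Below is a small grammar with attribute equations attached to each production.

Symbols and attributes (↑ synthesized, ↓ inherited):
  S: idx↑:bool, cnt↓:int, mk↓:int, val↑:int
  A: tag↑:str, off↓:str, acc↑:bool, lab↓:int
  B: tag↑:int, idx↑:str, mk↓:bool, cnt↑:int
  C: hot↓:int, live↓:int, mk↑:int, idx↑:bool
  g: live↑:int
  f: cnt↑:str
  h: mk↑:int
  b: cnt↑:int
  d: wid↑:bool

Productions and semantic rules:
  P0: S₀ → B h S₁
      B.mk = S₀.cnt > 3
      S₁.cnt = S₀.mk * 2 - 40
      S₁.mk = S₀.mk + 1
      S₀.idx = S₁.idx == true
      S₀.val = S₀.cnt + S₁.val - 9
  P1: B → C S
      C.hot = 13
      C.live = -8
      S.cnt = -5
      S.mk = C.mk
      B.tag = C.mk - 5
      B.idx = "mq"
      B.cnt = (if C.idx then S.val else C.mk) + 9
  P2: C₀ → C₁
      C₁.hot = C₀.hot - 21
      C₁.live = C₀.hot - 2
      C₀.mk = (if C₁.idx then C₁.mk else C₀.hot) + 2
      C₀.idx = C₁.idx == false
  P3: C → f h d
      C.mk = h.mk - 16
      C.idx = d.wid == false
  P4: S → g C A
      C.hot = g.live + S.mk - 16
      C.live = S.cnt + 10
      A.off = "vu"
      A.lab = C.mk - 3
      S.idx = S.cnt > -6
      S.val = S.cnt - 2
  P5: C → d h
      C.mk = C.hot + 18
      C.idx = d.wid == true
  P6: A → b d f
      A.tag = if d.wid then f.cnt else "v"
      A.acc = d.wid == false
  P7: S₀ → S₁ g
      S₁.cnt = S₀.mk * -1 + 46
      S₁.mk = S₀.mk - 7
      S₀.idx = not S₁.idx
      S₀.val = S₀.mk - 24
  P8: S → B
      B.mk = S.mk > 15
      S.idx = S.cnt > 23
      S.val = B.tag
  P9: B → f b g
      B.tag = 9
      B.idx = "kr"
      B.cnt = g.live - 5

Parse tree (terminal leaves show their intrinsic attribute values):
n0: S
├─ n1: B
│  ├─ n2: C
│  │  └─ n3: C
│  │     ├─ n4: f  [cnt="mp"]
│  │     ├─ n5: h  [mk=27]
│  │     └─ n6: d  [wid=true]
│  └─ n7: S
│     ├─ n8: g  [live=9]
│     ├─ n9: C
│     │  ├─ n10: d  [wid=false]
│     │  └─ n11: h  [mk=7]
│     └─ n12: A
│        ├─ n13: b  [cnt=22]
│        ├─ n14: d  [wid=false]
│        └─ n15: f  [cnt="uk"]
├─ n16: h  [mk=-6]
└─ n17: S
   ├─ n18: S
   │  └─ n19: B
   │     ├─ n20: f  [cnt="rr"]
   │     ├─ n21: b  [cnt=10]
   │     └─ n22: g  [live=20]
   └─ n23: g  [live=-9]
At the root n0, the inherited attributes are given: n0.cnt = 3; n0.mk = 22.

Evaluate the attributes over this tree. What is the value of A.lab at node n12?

1. n0.cnt = 3  [given at root]
2. n0.mk = 22  [given at root]
3. n1.mk = false  [S₀.cnt > 3]
4. n2.hot = 13  [13]
5. n2.live = -8  [-8]
6. n3.hot = -8  [C₀.hot - 21]
7. n3.live = 11  [C₀.hot - 2]
8. n4.cnt = "mp"  [terminal]
9. n5.mk = 27  [terminal]
10. n6.wid = true  [terminal]
11. n3.mk = 11  [h.mk - 16]
12. n3.idx = false  [d.wid == false]
13. n2.mk = 15  [(if C₁.idx then C₁.mk else C₀.hot) + 2]
14. n2.idx = true  [C₁.idx == false]
15. n7.cnt = -5  [-5]
16. n7.mk = 15  [C.mk]
17. n8.live = 9  [terminal]
18. n9.hot = 8  [g.live + S.mk - 16]
19. n9.live = 5  [S.cnt + 10]
20. n10.wid = false  [terminal]
21. n11.mk = 7  [terminal]
22. n9.mk = 26  [C.hot + 18]
23. n9.idx = false  [d.wid == true]
24. n12.off = "vu"  ["vu"]
25. n12.lab = 23  [C.mk - 3]
26. n13.cnt = 22  [terminal]
27. n14.wid = false  [terminal]
28. n15.cnt = "uk"  [terminal]
29. n12.tag = "v"  [if d.wid then f.cnt else "v"]
30. n12.acc = true  [d.wid == false]
31. n7.idx = true  [S.cnt > -6]
32. n7.val = -7  [S.cnt - 2]
33. n1.tag = 10  [C.mk - 5]
34. n1.idx = "mq"  ["mq"]
35. n1.cnt = 2  [(if C.idx then S.val else C.mk) + 9]
36. n16.mk = -6  [terminal]
37. n17.cnt = 4  [S₀.mk * 2 - 40]
38. n17.mk = 23  [S₀.mk + 1]
39. n18.cnt = 23  [S₀.mk * -1 + 46]
40. n18.mk = 16  [S₀.mk - 7]
41. n19.mk = true  [S.mk > 15]
42. n20.cnt = "rr"  [terminal]
43. n21.cnt = 10  [terminal]
44. n22.live = 20  [terminal]
45. n19.tag = 9  [9]
46. n19.idx = "kr"  ["kr"]
47. n19.cnt = 15  [g.live - 5]
48. n18.idx = false  [S.cnt > 23]
49. n18.val = 9  [B.tag]
50. n23.live = -9  [terminal]
51. n17.idx = true  [not S₁.idx]
52. n17.val = -1  [S₀.mk - 24]
53. n0.idx = true  [S₁.idx == true]
54. n0.val = -7  [S₀.cnt + S₁.val - 9]

23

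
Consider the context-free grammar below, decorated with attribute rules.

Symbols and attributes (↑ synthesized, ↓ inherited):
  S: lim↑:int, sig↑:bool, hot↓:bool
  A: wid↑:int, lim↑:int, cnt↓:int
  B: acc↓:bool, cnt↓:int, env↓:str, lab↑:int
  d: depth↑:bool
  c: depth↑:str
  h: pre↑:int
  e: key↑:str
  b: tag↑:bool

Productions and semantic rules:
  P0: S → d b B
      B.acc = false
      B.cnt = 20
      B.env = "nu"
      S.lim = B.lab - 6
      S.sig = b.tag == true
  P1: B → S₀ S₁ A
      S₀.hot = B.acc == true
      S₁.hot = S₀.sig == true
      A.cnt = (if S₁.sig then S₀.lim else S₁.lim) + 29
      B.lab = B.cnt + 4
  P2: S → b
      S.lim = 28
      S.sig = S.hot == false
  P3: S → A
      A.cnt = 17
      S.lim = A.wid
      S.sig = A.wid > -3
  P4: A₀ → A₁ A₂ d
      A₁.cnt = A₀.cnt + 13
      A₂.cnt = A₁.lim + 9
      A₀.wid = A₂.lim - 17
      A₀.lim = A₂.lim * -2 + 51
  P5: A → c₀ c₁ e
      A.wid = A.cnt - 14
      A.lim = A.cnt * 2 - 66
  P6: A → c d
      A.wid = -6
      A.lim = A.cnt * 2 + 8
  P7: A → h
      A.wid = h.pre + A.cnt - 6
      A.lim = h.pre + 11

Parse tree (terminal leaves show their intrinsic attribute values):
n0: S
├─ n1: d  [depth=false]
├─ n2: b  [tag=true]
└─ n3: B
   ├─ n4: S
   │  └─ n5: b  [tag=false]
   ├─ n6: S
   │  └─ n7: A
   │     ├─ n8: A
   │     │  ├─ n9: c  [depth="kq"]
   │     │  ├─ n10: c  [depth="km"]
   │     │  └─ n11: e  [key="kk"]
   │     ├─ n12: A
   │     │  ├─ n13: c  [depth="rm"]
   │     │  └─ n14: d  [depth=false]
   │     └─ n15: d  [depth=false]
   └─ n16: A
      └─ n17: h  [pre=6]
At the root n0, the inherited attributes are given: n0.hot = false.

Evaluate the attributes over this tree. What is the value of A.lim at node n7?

23

1. n0.hot = false  [given at root]
2. n1.depth = false  [terminal]
3. n2.tag = true  [terminal]
4. n3.acc = false  [false]
5. n3.cnt = 20  [20]
6. n3.env = "nu"  ["nu"]
7. n4.hot = false  [B.acc == true]
8. n5.tag = false  [terminal]
9. n4.lim = 28  [28]
10. n4.sig = true  [S.hot == false]
11. n6.hot = true  [S₀.sig == true]
12. n7.cnt = 17  [17]
13. n8.cnt = 30  [A₀.cnt + 13]
14. n9.depth = "kq"  [terminal]
15. n10.depth = "km"  [terminal]
16. n11.key = "kk"  [terminal]
17. n8.wid = 16  [A.cnt - 14]
18. n8.lim = -6  [A.cnt * 2 - 66]
19. n12.cnt = 3  [A₁.lim + 9]
20. n13.depth = "rm"  [terminal]
21. n14.depth = false  [terminal]
22. n12.wid = -6  [-6]
23. n12.lim = 14  [A.cnt * 2 + 8]
24. n15.depth = false  [terminal]
25. n7.wid = -3  [A₂.lim - 17]
26. n7.lim = 23  [A₂.lim * -2 + 51]
27. n6.lim = -3  [A.wid]
28. n6.sig = false  [A.wid > -3]
29. n16.cnt = 26  [(if S₁.sig then S₀.lim else S₁.lim) + 29]
30. n17.pre = 6  [terminal]
31. n16.wid = 26  [h.pre + A.cnt - 6]
32. n16.lim = 17  [h.pre + 11]
33. n3.lab = 24  [B.cnt + 4]
34. n0.lim = 18  [B.lab - 6]
35. n0.sig = true  [b.tag == true]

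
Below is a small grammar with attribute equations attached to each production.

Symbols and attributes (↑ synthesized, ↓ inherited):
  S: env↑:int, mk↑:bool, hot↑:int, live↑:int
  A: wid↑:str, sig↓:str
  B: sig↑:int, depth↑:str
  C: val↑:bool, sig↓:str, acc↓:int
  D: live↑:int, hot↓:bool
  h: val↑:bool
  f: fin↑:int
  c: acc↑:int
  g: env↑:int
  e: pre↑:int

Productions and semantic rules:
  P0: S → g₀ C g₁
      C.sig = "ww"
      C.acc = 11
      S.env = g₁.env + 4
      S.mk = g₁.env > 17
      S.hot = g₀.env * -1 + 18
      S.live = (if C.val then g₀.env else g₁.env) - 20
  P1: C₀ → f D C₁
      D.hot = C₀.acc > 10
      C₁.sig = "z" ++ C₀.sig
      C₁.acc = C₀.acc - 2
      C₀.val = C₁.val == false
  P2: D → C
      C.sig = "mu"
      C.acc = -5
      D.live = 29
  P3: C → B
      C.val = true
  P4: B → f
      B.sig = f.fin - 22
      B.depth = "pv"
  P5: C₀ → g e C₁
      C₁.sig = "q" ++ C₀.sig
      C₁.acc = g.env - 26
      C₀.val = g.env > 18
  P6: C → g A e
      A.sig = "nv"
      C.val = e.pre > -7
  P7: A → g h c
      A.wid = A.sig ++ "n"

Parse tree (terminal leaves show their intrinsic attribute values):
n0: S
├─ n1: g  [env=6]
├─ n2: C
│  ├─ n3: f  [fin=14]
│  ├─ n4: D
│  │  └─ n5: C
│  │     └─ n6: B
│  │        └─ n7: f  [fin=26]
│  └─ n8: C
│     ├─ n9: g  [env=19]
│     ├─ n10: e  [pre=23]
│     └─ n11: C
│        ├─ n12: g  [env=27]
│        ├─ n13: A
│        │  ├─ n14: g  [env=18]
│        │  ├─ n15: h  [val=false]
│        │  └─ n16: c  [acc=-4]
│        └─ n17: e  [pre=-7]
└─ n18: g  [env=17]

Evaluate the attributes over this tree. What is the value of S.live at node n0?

-3

1. n1.env = 6  [terminal]
2. n2.sig = "ww"  ["ww"]
3. n2.acc = 11  [11]
4. n3.fin = 14  [terminal]
5. n4.hot = true  [C₀.acc > 10]
6. n5.sig = "mu"  ["mu"]
7. n5.acc = -5  [-5]
8. n7.fin = 26  [terminal]
9. n6.sig = 4  [f.fin - 22]
10. n6.depth = "pv"  ["pv"]
11. n5.val = true  [true]
12. n4.live = 29  [29]
13. n8.sig = "zww"  ["z" ++ C₀.sig]
14. n8.acc = 9  [C₀.acc - 2]
15. n9.env = 19  [terminal]
16. n10.pre = 23  [terminal]
17. n11.sig = "qzww"  ["q" ++ C₀.sig]
18. n11.acc = -7  [g.env - 26]
19. n12.env = 27  [terminal]
20. n13.sig = "nv"  ["nv"]
21. n14.env = 18  [terminal]
22. n15.val = false  [terminal]
23. n16.acc = -4  [terminal]
24. n13.wid = "nvn"  [A.sig ++ "n"]
25. n17.pre = -7  [terminal]
26. n11.val = false  [e.pre > -7]
27. n8.val = true  [g.env > 18]
28. n2.val = false  [C₁.val == false]
29. n18.env = 17  [terminal]
30. n0.env = 21  [g₁.env + 4]
31. n0.mk = false  [g₁.env > 17]
32. n0.hot = 12  [g₀.env * -1 + 18]
33. n0.live = -3  [(if C.val then g₀.env else g₁.env) - 20]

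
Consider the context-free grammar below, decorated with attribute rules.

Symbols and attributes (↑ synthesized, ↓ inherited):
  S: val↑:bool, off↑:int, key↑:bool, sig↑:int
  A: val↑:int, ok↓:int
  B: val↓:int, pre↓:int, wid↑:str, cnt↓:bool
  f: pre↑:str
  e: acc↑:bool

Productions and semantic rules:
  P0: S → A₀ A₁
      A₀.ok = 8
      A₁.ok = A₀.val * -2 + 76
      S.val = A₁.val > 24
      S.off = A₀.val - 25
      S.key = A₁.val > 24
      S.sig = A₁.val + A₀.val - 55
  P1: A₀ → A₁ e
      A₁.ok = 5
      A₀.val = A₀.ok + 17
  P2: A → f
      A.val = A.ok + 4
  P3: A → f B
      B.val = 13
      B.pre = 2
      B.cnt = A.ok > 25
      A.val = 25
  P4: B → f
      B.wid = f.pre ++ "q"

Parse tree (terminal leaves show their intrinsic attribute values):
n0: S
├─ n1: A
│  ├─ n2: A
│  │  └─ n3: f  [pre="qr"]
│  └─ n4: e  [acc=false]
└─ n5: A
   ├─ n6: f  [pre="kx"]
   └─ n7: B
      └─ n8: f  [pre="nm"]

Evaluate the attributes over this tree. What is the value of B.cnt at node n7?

1. n1.ok = 8  [8]
2. n2.ok = 5  [5]
3. n3.pre = "qr"  [terminal]
4. n2.val = 9  [A.ok + 4]
5. n4.acc = false  [terminal]
6. n1.val = 25  [A₀.ok + 17]
7. n5.ok = 26  [A₀.val * -2 + 76]
8. n6.pre = "kx"  [terminal]
9. n7.val = 13  [13]
10. n7.pre = 2  [2]
11. n7.cnt = true  [A.ok > 25]
12. n8.pre = "nm"  [terminal]
13. n7.wid = "nmq"  [f.pre ++ "q"]
14. n5.val = 25  [25]
15. n0.val = true  [A₁.val > 24]
16. n0.off = 0  [A₀.val - 25]
17. n0.key = true  [A₁.val > 24]
18. n0.sig = -5  [A₁.val + A₀.val - 55]

true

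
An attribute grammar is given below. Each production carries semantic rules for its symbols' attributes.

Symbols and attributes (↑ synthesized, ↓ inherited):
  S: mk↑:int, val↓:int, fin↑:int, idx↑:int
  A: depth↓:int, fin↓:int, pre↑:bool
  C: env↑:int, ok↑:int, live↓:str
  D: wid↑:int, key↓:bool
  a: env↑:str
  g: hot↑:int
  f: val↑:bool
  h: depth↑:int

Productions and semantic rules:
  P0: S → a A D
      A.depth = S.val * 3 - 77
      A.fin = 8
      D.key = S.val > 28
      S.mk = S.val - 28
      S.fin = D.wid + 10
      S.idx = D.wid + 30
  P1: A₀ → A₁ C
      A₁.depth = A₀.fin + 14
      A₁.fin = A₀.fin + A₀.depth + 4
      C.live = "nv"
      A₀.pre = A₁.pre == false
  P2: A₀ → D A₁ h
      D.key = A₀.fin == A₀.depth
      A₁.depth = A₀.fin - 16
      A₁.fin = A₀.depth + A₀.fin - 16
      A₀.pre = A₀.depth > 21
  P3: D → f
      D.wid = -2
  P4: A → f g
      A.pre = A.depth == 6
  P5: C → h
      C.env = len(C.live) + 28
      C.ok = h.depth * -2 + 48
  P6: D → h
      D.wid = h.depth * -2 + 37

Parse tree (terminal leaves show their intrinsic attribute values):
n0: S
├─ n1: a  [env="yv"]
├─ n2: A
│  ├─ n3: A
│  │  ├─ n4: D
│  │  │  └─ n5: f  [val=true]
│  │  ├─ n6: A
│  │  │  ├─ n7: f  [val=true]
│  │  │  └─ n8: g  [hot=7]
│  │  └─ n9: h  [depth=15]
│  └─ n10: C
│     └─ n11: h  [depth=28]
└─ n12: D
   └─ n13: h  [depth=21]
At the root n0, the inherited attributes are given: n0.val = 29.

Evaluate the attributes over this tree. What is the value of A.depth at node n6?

6

1. n0.val = 29  [given at root]
2. n1.env = "yv"  [terminal]
3. n2.depth = 10  [S.val * 3 - 77]
4. n2.fin = 8  [8]
5. n3.depth = 22  [A₀.fin + 14]
6. n3.fin = 22  [A₀.fin + A₀.depth + 4]
7. n4.key = true  [A₀.fin == A₀.depth]
8. n5.val = true  [terminal]
9. n4.wid = -2  [-2]
10. n6.depth = 6  [A₀.fin - 16]
11. n6.fin = 28  [A₀.depth + A₀.fin - 16]
12. n7.val = true  [terminal]
13. n8.hot = 7  [terminal]
14. n6.pre = true  [A.depth == 6]
15. n9.depth = 15  [terminal]
16. n3.pre = true  [A₀.depth > 21]
17. n10.live = "nv"  ["nv"]
18. n11.depth = 28  [terminal]
19. n10.env = 30  [len(C.live) + 28]
20. n10.ok = -8  [h.depth * -2 + 48]
21. n2.pre = false  [A₁.pre == false]
22. n12.key = true  [S.val > 28]
23. n13.depth = 21  [terminal]
24. n12.wid = -5  [h.depth * -2 + 37]
25. n0.mk = 1  [S.val - 28]
26. n0.fin = 5  [D.wid + 10]
27. n0.idx = 25  [D.wid + 30]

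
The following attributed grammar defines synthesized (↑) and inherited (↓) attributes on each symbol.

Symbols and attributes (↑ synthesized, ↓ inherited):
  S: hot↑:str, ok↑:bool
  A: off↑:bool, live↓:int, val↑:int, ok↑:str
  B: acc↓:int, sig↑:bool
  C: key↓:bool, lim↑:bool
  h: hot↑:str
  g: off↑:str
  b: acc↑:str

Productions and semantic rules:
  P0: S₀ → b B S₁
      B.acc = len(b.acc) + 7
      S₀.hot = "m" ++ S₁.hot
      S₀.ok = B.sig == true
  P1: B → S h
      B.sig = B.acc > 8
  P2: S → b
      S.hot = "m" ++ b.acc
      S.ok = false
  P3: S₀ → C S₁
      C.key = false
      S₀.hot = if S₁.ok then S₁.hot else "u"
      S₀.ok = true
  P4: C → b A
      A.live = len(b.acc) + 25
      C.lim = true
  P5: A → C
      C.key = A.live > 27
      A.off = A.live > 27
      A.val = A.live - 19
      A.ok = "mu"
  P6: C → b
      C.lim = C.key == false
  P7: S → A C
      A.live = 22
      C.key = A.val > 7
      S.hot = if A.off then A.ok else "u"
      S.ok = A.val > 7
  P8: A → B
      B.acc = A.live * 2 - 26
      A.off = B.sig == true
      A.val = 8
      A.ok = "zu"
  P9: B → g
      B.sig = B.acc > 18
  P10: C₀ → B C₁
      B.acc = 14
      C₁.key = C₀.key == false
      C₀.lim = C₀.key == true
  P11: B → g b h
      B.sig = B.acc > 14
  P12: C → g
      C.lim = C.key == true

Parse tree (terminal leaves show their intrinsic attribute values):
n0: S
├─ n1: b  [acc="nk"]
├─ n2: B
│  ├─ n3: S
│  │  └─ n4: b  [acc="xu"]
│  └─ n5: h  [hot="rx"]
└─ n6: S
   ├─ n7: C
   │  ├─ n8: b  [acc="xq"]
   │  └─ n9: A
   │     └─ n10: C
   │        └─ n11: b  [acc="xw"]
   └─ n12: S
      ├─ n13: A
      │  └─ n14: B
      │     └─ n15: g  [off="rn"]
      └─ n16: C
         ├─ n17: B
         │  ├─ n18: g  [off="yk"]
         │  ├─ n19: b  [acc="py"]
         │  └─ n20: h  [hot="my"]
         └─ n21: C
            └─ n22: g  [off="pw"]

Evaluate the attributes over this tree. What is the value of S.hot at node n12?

"u"

1. n1.acc = "nk"  [terminal]
2. n2.acc = 9  [len(b.acc) + 7]
3. n4.acc = "xu"  [terminal]
4. n3.hot = "mxu"  ["m" ++ b.acc]
5. n3.ok = false  [false]
6. n5.hot = "rx"  [terminal]
7. n2.sig = true  [B.acc > 8]
8. n7.key = false  [false]
9. n8.acc = "xq"  [terminal]
10. n9.live = 27  [len(b.acc) + 25]
11. n10.key = false  [A.live > 27]
12. n11.acc = "xw"  [terminal]
13. n10.lim = true  [C.key == false]
14. n9.off = false  [A.live > 27]
15. n9.val = 8  [A.live - 19]
16. n9.ok = "mu"  ["mu"]
17. n7.lim = true  [true]
18. n13.live = 22  [22]
19. n14.acc = 18  [A.live * 2 - 26]
20. n15.off = "rn"  [terminal]
21. n14.sig = false  [B.acc > 18]
22. n13.off = false  [B.sig == true]
23. n13.val = 8  [8]
24. n13.ok = "zu"  ["zu"]
25. n16.key = true  [A.val > 7]
26. n17.acc = 14  [14]
27. n18.off = "yk"  [terminal]
28. n19.acc = "py"  [terminal]
29. n20.hot = "my"  [terminal]
30. n17.sig = false  [B.acc > 14]
31. n21.key = false  [C₀.key == false]
32. n22.off = "pw"  [terminal]
33. n21.lim = false  [C.key == true]
34. n16.lim = true  [C₀.key == true]
35. n12.hot = "u"  [if A.off then A.ok else "u"]
36. n12.ok = true  [A.val > 7]
37. n6.hot = "u"  [if S₁.ok then S₁.hot else "u"]
38. n6.ok = true  [true]
39. n0.hot = "mu"  ["m" ++ S₁.hot]
40. n0.ok = true  [B.sig == true]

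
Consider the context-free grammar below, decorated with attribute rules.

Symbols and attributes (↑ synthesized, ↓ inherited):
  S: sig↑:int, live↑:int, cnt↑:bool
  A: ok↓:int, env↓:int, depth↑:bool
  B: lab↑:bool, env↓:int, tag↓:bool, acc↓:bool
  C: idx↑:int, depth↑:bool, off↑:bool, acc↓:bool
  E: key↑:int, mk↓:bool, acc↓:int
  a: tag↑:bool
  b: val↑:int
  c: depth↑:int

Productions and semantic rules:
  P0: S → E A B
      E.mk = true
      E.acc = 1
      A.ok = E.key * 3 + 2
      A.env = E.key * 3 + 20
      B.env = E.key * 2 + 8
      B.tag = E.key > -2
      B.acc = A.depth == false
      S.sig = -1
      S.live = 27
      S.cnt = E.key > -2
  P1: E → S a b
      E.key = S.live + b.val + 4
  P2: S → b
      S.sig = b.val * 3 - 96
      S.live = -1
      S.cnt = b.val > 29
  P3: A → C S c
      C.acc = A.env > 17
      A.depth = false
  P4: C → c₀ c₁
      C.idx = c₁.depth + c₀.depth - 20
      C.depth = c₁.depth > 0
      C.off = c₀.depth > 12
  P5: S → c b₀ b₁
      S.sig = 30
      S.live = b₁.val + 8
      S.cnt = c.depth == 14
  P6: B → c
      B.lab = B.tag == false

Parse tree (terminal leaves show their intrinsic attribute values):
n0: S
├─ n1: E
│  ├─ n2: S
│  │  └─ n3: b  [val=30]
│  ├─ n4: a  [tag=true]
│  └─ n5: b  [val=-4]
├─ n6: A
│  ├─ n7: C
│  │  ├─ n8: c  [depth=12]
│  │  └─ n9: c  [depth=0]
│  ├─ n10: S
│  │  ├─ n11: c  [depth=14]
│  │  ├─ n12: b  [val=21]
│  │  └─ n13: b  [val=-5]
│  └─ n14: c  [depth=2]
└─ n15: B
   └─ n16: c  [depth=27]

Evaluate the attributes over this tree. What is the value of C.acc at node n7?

false

1. n1.mk = true  [true]
2. n1.acc = 1  [1]
3. n3.val = 30  [terminal]
4. n2.sig = -6  [b.val * 3 - 96]
5. n2.live = -1  [-1]
6. n2.cnt = true  [b.val > 29]
7. n4.tag = true  [terminal]
8. n5.val = -4  [terminal]
9. n1.key = -1  [S.live + b.val + 4]
10. n6.ok = -1  [E.key * 3 + 2]
11. n6.env = 17  [E.key * 3 + 20]
12. n7.acc = false  [A.env > 17]
13. n8.depth = 12  [terminal]
14. n9.depth = 0  [terminal]
15. n7.idx = -8  [c₁.depth + c₀.depth - 20]
16. n7.depth = false  [c₁.depth > 0]
17. n7.off = false  [c₀.depth > 12]
18. n11.depth = 14  [terminal]
19. n12.val = 21  [terminal]
20. n13.val = -5  [terminal]
21. n10.sig = 30  [30]
22. n10.live = 3  [b₁.val + 8]
23. n10.cnt = true  [c.depth == 14]
24. n14.depth = 2  [terminal]
25. n6.depth = false  [false]
26. n15.env = 6  [E.key * 2 + 8]
27. n15.tag = true  [E.key > -2]
28. n15.acc = true  [A.depth == false]
29. n16.depth = 27  [terminal]
30. n15.lab = false  [B.tag == false]
31. n0.sig = -1  [-1]
32. n0.live = 27  [27]
33. n0.cnt = true  [E.key > -2]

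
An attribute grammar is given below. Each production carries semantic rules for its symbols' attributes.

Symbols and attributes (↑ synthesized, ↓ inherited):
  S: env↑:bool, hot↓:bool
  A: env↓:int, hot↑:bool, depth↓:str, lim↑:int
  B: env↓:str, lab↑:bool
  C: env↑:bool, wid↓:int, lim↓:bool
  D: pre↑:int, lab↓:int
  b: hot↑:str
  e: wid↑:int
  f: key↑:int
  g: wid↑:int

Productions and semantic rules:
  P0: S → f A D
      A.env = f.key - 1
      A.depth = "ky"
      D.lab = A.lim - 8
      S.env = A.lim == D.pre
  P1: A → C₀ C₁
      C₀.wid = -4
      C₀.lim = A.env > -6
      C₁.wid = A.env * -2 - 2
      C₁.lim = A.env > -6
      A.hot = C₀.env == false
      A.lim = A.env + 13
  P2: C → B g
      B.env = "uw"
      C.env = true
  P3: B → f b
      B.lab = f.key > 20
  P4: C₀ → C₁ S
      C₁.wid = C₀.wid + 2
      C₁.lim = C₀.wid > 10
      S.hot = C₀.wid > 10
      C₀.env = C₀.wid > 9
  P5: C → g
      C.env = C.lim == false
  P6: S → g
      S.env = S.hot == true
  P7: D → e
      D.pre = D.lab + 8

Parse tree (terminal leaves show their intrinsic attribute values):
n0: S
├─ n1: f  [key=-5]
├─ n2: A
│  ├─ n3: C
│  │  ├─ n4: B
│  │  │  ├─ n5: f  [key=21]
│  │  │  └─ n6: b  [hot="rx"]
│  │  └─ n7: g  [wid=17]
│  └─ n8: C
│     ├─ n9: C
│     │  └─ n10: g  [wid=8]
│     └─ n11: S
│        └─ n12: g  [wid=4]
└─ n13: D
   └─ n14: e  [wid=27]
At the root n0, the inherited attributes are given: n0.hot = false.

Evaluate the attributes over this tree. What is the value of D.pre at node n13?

1. n0.hot = false  [given at root]
2. n1.key = -5  [terminal]
3. n2.env = -6  [f.key - 1]
4. n2.depth = "ky"  ["ky"]
5. n3.wid = -4  [-4]
6. n3.lim = false  [A.env > -6]
7. n4.env = "uw"  ["uw"]
8. n5.key = 21  [terminal]
9. n6.hot = "rx"  [terminal]
10. n4.lab = true  [f.key > 20]
11. n7.wid = 17  [terminal]
12. n3.env = true  [true]
13. n8.wid = 10  [A.env * -2 - 2]
14. n8.lim = false  [A.env > -6]
15. n9.wid = 12  [C₀.wid + 2]
16. n9.lim = false  [C₀.wid > 10]
17. n10.wid = 8  [terminal]
18. n9.env = true  [C.lim == false]
19. n11.hot = false  [C₀.wid > 10]
20. n12.wid = 4  [terminal]
21. n11.env = false  [S.hot == true]
22. n8.env = true  [C₀.wid > 9]
23. n2.hot = false  [C₀.env == false]
24. n2.lim = 7  [A.env + 13]
25. n13.lab = -1  [A.lim - 8]
26. n14.wid = 27  [terminal]
27. n13.pre = 7  [D.lab + 8]
28. n0.env = true  [A.lim == D.pre]

7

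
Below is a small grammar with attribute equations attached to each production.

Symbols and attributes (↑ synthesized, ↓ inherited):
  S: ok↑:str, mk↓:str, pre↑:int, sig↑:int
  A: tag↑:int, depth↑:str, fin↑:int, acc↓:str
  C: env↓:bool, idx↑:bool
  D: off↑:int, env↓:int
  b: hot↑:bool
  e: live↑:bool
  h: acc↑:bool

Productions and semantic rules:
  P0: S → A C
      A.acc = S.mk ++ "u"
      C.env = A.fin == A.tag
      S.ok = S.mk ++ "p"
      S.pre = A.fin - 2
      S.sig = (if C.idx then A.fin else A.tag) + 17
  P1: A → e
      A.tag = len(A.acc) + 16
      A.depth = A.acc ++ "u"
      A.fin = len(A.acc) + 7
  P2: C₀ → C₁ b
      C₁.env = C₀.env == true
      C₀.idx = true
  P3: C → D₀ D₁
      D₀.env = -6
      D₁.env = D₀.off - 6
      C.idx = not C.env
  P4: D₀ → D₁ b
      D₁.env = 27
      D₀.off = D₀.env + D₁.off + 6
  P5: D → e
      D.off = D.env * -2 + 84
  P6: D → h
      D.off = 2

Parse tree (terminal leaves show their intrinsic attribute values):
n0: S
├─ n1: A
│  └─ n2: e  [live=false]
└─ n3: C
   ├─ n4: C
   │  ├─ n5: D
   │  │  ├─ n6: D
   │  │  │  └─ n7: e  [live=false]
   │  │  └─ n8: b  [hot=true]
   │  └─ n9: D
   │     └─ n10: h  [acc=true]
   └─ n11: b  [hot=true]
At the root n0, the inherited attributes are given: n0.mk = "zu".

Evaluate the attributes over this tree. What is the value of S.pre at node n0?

8

1. n0.mk = "zu"  [given at root]
2. n1.acc = "zuu"  [S.mk ++ "u"]
3. n2.live = false  [terminal]
4. n1.tag = 19  [len(A.acc) + 16]
5. n1.depth = "zuuu"  [A.acc ++ "u"]
6. n1.fin = 10  [len(A.acc) + 7]
7. n3.env = false  [A.fin == A.tag]
8. n4.env = false  [C₀.env == true]
9. n5.env = -6  [-6]
10. n6.env = 27  [27]
11. n7.live = false  [terminal]
12. n6.off = 30  [D.env * -2 + 84]
13. n8.hot = true  [terminal]
14. n5.off = 30  [D₀.env + D₁.off + 6]
15. n9.env = 24  [D₀.off - 6]
16. n10.acc = true  [terminal]
17. n9.off = 2  [2]
18. n4.idx = true  [not C.env]
19. n11.hot = true  [terminal]
20. n3.idx = true  [true]
21. n0.ok = "zup"  [S.mk ++ "p"]
22. n0.pre = 8  [A.fin - 2]
23. n0.sig = 27  [(if C.idx then A.fin else A.tag) + 17]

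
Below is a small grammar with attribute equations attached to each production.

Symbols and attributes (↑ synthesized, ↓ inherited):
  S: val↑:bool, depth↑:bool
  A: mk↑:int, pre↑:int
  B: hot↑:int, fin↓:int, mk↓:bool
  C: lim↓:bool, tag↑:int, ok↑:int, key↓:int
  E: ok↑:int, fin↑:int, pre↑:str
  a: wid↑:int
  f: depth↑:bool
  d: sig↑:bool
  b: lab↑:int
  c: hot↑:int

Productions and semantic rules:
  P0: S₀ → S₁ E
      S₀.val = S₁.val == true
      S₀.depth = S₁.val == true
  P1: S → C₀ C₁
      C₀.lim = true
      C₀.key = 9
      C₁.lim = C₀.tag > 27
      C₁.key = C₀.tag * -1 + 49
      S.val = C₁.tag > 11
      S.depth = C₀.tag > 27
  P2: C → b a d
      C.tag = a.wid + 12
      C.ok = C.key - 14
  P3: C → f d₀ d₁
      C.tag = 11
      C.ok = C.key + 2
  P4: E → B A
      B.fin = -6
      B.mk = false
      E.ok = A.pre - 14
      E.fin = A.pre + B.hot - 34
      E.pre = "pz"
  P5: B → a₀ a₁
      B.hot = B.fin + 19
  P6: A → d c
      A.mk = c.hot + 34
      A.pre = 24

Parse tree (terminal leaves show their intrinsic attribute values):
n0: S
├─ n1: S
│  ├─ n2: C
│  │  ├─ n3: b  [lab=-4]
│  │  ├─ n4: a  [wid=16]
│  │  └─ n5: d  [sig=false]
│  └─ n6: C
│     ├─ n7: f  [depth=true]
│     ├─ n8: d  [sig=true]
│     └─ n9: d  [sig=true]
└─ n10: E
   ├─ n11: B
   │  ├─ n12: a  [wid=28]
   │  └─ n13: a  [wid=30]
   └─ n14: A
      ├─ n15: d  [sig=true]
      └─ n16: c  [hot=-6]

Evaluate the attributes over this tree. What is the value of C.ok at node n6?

1. n2.lim = true  [true]
2. n2.key = 9  [9]
3. n3.lab = -4  [terminal]
4. n4.wid = 16  [terminal]
5. n5.sig = false  [terminal]
6. n2.tag = 28  [a.wid + 12]
7. n2.ok = -5  [C.key - 14]
8. n6.lim = true  [C₀.tag > 27]
9. n6.key = 21  [C₀.tag * -1 + 49]
10. n7.depth = true  [terminal]
11. n8.sig = true  [terminal]
12. n9.sig = true  [terminal]
13. n6.tag = 11  [11]
14. n6.ok = 23  [C.key + 2]
15. n1.val = false  [C₁.tag > 11]
16. n1.depth = true  [C₀.tag > 27]
17. n11.fin = -6  [-6]
18. n11.mk = false  [false]
19. n12.wid = 28  [terminal]
20. n13.wid = 30  [terminal]
21. n11.hot = 13  [B.fin + 19]
22. n15.sig = true  [terminal]
23. n16.hot = -6  [terminal]
24. n14.mk = 28  [c.hot + 34]
25. n14.pre = 24  [24]
26. n10.ok = 10  [A.pre - 14]
27. n10.fin = 3  [A.pre + B.hot - 34]
28. n10.pre = "pz"  ["pz"]
29. n0.val = false  [S₁.val == true]
30. n0.depth = false  [S₁.val == true]

23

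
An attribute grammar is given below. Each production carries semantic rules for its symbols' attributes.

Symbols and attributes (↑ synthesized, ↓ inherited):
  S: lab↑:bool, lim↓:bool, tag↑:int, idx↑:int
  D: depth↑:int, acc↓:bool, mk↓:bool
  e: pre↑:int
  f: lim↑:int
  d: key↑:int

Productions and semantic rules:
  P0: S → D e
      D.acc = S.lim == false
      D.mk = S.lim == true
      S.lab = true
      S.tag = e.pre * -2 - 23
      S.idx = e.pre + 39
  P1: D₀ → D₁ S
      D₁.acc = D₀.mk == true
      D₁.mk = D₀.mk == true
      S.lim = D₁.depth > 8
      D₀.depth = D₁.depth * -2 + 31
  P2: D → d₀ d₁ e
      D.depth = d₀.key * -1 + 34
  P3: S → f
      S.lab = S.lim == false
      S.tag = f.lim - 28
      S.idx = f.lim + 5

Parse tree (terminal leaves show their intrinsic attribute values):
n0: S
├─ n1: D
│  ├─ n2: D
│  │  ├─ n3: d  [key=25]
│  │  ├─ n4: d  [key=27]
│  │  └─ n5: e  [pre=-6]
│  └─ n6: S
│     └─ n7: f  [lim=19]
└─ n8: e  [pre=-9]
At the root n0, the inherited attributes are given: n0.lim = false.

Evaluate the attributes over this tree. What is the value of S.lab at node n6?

1. n0.lim = false  [given at root]
2. n1.acc = true  [S.lim == false]
3. n1.mk = false  [S.lim == true]
4. n2.acc = false  [D₀.mk == true]
5. n2.mk = false  [D₀.mk == true]
6. n3.key = 25  [terminal]
7. n4.key = 27  [terminal]
8. n5.pre = -6  [terminal]
9. n2.depth = 9  [d₀.key * -1 + 34]
10. n6.lim = true  [D₁.depth > 8]
11. n7.lim = 19  [terminal]
12. n6.lab = false  [S.lim == false]
13. n6.tag = -9  [f.lim - 28]
14. n6.idx = 24  [f.lim + 5]
15. n1.depth = 13  [D₁.depth * -2 + 31]
16. n8.pre = -9  [terminal]
17. n0.lab = true  [true]
18. n0.tag = -5  [e.pre * -2 - 23]
19. n0.idx = 30  [e.pre + 39]

false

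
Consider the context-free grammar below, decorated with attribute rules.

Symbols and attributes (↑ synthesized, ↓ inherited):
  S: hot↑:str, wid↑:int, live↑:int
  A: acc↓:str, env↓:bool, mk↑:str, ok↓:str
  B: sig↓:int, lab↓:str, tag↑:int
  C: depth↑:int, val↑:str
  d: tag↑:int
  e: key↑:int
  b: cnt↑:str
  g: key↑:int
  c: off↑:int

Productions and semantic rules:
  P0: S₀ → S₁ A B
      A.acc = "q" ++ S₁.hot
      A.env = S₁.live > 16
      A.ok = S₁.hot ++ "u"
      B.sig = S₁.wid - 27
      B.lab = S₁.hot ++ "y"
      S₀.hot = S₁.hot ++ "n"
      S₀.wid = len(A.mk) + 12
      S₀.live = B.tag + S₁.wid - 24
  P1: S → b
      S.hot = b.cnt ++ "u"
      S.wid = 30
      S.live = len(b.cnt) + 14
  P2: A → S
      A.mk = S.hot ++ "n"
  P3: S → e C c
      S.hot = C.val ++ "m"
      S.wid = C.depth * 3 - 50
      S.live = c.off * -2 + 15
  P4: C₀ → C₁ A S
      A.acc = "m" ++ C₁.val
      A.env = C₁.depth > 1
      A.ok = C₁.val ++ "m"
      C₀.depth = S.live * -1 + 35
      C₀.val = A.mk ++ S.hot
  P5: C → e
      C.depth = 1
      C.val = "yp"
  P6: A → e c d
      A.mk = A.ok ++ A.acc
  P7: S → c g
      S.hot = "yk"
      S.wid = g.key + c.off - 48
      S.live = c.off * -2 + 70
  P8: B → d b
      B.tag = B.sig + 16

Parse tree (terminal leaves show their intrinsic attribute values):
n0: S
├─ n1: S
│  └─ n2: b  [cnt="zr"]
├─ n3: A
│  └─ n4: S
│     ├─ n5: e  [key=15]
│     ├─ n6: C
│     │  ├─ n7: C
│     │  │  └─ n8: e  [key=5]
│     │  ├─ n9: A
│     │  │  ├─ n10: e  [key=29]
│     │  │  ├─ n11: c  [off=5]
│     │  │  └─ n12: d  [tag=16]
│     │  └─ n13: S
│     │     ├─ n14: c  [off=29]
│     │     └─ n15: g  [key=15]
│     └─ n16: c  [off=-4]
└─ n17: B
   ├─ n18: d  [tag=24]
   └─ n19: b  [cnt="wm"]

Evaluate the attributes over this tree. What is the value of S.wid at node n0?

22

1. n2.cnt = "zr"  [terminal]
2. n1.hot = "zru"  [b.cnt ++ "u"]
3. n1.wid = 30  [30]
4. n1.live = 16  [len(b.cnt) + 14]
5. n3.acc = "qzru"  ["q" ++ S₁.hot]
6. n3.env = false  [S₁.live > 16]
7. n3.ok = "zruu"  [S₁.hot ++ "u"]
8. n5.key = 15  [terminal]
9. n8.key = 5  [terminal]
10. n7.depth = 1  [1]
11. n7.val = "yp"  ["yp"]
12. n9.acc = "myp"  ["m" ++ C₁.val]
13. n9.env = false  [C₁.depth > 1]
14. n9.ok = "ypm"  [C₁.val ++ "m"]
15. n10.key = 29  [terminal]
16. n11.off = 5  [terminal]
17. n12.tag = 16  [terminal]
18. n9.mk = "ypmmyp"  [A.ok ++ A.acc]
19. n14.off = 29  [terminal]
20. n15.key = 15  [terminal]
21. n13.hot = "yk"  ["yk"]
22. n13.wid = -4  [g.key + c.off - 48]
23. n13.live = 12  [c.off * -2 + 70]
24. n6.depth = 23  [S.live * -1 + 35]
25. n6.val = "ypmmypyk"  [A.mk ++ S.hot]
26. n16.off = -4  [terminal]
27. n4.hot = "ypmmypykm"  [C.val ++ "m"]
28. n4.wid = 19  [C.depth * 3 - 50]
29. n4.live = 23  [c.off * -2 + 15]
30. n3.mk = "ypmmypykmn"  [S.hot ++ "n"]
31. n17.sig = 3  [S₁.wid - 27]
32. n17.lab = "zruy"  [S₁.hot ++ "y"]
33. n18.tag = 24  [terminal]
34. n19.cnt = "wm"  [terminal]
35. n17.tag = 19  [B.sig + 16]
36. n0.hot = "zrun"  [S₁.hot ++ "n"]
37. n0.wid = 22  [len(A.mk) + 12]
38. n0.live = 25  [B.tag + S₁.wid - 24]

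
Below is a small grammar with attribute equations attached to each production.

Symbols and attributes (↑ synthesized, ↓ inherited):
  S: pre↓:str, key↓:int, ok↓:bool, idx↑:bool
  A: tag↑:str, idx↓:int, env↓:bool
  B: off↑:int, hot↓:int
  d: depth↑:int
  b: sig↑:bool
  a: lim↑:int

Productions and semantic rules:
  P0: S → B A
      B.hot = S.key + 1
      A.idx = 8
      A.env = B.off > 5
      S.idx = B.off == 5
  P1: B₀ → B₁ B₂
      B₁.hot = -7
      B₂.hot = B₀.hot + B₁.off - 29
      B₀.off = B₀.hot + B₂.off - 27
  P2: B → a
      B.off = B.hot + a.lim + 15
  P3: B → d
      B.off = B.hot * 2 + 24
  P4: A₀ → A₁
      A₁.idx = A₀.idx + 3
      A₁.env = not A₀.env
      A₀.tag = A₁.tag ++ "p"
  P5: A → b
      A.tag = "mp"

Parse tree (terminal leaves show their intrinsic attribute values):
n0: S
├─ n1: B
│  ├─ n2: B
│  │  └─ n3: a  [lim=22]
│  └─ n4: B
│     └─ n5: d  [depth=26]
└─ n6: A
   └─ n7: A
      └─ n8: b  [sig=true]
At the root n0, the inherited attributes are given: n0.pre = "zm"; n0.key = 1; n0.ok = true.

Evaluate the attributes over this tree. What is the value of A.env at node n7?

1. n0.pre = "zm"  [given at root]
2. n0.key = 1  [given at root]
3. n0.ok = true  [given at root]
4. n1.hot = 2  [S.key + 1]
5. n2.hot = -7  [-7]
6. n3.lim = 22  [terminal]
7. n2.off = 30  [B.hot + a.lim + 15]
8. n4.hot = 3  [B₀.hot + B₁.off - 29]
9. n5.depth = 26  [terminal]
10. n4.off = 30  [B.hot * 2 + 24]
11. n1.off = 5  [B₀.hot + B₂.off - 27]
12. n6.idx = 8  [8]
13. n6.env = false  [B.off > 5]
14. n7.idx = 11  [A₀.idx + 3]
15. n7.env = true  [not A₀.env]
16. n8.sig = true  [terminal]
17. n7.tag = "mp"  ["mp"]
18. n6.tag = "mpp"  [A₁.tag ++ "p"]
19. n0.idx = true  [B.off == 5]

true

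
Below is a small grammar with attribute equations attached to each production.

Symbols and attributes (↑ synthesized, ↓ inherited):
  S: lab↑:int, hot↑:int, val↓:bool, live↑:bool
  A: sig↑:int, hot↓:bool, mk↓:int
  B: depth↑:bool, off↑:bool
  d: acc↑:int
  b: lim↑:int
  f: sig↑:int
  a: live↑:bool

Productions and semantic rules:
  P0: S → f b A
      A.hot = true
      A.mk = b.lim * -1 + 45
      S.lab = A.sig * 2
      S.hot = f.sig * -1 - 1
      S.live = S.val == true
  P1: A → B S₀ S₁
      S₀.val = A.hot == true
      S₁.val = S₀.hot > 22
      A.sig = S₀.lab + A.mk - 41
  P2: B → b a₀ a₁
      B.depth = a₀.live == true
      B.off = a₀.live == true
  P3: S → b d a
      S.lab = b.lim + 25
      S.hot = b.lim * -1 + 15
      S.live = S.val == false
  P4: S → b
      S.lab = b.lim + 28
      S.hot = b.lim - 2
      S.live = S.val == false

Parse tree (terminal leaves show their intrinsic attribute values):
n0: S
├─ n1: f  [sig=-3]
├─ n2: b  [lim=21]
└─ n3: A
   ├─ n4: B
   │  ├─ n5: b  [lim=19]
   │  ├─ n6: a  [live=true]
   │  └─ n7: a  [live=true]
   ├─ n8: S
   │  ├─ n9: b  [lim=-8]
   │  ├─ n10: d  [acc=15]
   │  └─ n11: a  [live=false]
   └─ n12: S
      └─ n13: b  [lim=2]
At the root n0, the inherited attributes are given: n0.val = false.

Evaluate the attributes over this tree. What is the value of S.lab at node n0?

0

1. n0.val = false  [given at root]
2. n1.sig = -3  [terminal]
3. n2.lim = 21  [terminal]
4. n3.hot = true  [true]
5. n3.mk = 24  [b.lim * -1 + 45]
6. n5.lim = 19  [terminal]
7. n6.live = true  [terminal]
8. n7.live = true  [terminal]
9. n4.depth = true  [a₀.live == true]
10. n4.off = true  [a₀.live == true]
11. n8.val = true  [A.hot == true]
12. n9.lim = -8  [terminal]
13. n10.acc = 15  [terminal]
14. n11.live = false  [terminal]
15. n8.lab = 17  [b.lim + 25]
16. n8.hot = 23  [b.lim * -1 + 15]
17. n8.live = false  [S.val == false]
18. n12.val = true  [S₀.hot > 22]
19. n13.lim = 2  [terminal]
20. n12.lab = 30  [b.lim + 28]
21. n12.hot = 0  [b.lim - 2]
22. n12.live = false  [S.val == false]
23. n3.sig = 0  [S₀.lab + A.mk - 41]
24. n0.lab = 0  [A.sig * 2]
25. n0.hot = 2  [f.sig * -1 - 1]
26. n0.live = false  [S.val == true]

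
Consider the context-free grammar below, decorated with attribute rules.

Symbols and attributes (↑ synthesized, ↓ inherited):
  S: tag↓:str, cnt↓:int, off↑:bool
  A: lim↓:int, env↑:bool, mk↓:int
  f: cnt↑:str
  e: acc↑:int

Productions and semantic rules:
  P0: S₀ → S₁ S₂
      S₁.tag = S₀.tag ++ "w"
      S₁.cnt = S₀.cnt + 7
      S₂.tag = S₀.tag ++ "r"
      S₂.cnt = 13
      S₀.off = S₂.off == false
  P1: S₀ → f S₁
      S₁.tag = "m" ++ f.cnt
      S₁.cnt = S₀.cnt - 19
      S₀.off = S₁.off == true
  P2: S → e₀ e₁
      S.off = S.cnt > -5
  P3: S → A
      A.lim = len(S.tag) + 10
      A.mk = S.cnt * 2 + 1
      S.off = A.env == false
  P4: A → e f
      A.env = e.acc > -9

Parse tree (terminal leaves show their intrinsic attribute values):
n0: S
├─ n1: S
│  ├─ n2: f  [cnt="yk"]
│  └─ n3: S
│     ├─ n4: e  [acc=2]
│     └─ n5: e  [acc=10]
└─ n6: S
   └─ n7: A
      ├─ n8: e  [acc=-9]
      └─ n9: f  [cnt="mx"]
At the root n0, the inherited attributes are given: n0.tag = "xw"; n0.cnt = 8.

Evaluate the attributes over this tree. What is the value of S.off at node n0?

1. n0.tag = "xw"  [given at root]
2. n0.cnt = 8  [given at root]
3. n1.tag = "xww"  [S₀.tag ++ "w"]
4. n1.cnt = 15  [S₀.cnt + 7]
5. n2.cnt = "yk"  [terminal]
6. n3.tag = "myk"  ["m" ++ f.cnt]
7. n3.cnt = -4  [S₀.cnt - 19]
8. n4.acc = 2  [terminal]
9. n5.acc = 10  [terminal]
10. n3.off = true  [S.cnt > -5]
11. n1.off = true  [S₁.off == true]
12. n6.tag = "xwr"  [S₀.tag ++ "r"]
13. n6.cnt = 13  [13]
14. n7.lim = 13  [len(S.tag) + 10]
15. n7.mk = 27  [S.cnt * 2 + 1]
16. n8.acc = -9  [terminal]
17. n9.cnt = "mx"  [terminal]
18. n7.env = false  [e.acc > -9]
19. n6.off = true  [A.env == false]
20. n0.off = false  [S₂.off == false]

false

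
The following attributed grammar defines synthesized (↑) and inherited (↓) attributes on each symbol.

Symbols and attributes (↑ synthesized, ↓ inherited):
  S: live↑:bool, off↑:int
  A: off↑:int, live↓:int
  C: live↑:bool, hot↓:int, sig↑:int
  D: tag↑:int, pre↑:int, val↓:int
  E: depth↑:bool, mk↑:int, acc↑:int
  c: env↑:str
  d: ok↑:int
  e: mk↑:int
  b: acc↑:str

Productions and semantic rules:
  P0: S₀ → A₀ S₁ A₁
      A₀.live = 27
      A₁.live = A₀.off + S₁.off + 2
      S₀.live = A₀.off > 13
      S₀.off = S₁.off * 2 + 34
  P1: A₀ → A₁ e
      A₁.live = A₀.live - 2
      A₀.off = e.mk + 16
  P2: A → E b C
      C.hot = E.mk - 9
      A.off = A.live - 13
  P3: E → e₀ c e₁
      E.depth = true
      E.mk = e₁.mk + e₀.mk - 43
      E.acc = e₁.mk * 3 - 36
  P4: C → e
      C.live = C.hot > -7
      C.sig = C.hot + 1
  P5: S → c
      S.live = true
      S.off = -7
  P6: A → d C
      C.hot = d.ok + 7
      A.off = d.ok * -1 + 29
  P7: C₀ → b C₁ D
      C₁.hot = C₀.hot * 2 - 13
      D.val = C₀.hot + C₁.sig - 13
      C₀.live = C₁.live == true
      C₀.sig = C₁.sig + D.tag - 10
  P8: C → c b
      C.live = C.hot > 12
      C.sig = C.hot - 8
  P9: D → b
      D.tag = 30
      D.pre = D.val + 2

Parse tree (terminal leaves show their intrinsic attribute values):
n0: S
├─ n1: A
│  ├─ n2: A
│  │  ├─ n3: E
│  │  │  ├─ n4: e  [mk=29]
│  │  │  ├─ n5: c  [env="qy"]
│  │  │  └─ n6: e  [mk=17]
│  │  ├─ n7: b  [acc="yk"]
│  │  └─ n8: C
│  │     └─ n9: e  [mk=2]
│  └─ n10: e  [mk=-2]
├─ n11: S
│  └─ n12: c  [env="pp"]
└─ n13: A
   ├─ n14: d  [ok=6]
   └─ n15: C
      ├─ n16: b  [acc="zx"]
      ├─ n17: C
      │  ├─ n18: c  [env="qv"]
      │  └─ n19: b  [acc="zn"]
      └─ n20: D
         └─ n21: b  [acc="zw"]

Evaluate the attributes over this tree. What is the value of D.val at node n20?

5

1. n1.live = 27  [27]
2. n2.live = 25  [A₀.live - 2]
3. n4.mk = 29  [terminal]
4. n5.env = "qy"  [terminal]
5. n6.mk = 17  [terminal]
6. n3.depth = true  [true]
7. n3.mk = 3  [e₁.mk + e₀.mk - 43]
8. n3.acc = 15  [e₁.mk * 3 - 36]
9. n7.acc = "yk"  [terminal]
10. n8.hot = -6  [E.mk - 9]
11. n9.mk = 2  [terminal]
12. n8.live = true  [C.hot > -7]
13. n8.sig = -5  [C.hot + 1]
14. n2.off = 12  [A.live - 13]
15. n10.mk = -2  [terminal]
16. n1.off = 14  [e.mk + 16]
17. n12.env = "pp"  [terminal]
18. n11.live = true  [true]
19. n11.off = -7  [-7]
20. n13.live = 9  [A₀.off + S₁.off + 2]
21. n14.ok = 6  [terminal]
22. n15.hot = 13  [d.ok + 7]
23. n16.acc = "zx"  [terminal]
24. n17.hot = 13  [C₀.hot * 2 - 13]
25. n18.env = "qv"  [terminal]
26. n19.acc = "zn"  [terminal]
27. n17.live = true  [C.hot > 12]
28. n17.sig = 5  [C.hot - 8]
29. n20.val = 5  [C₀.hot + C₁.sig - 13]
30. n21.acc = "zw"  [terminal]
31. n20.tag = 30  [30]
32. n20.pre = 7  [D.val + 2]
33. n15.live = true  [C₁.live == true]
34. n15.sig = 25  [C₁.sig + D.tag - 10]
35. n13.off = 23  [d.ok * -1 + 29]
36. n0.live = true  [A₀.off > 13]
37. n0.off = 20  [S₁.off * 2 + 34]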